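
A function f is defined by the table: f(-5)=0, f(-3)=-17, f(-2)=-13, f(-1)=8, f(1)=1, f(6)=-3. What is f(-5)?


Reading from the table at x = -5

0


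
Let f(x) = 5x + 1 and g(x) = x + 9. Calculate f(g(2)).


g(2) = 11
f(11) = 56

56


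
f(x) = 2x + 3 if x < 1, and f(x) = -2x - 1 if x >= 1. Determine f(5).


-11


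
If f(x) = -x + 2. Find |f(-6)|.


f(-6) = 8
|8| = 8

8


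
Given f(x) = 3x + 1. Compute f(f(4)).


40


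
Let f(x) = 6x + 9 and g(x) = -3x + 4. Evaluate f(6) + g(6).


f(6) = 45
g(6) = -14
Sum = 31

31


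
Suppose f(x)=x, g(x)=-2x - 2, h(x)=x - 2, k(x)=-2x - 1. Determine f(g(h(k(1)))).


k(1) = -3
h(-3) = -5
g(-5) = 8
f(8) = 8

8


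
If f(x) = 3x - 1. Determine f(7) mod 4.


f(7) = 20
20 mod 4 = 0

0


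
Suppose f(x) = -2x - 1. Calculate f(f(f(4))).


f(4) = -9
f(-9) = 17
f(17) = -35

-35


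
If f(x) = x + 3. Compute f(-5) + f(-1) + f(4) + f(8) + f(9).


f(-5) = -2
f(-1) = 2
f(4) = 7
f(8) = 11
f(9) = 12
Sum = 30

30


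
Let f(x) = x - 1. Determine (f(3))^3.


f(3) = 2
(2)^3 = 8

8


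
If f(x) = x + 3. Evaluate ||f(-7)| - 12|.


f(-7) = -4
|-4| = 4
|4 - 12| = 8

8


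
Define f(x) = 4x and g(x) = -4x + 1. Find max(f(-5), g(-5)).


f(-5) = -20
g(-5) = 21
max = 21

21


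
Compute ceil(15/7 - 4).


15/7 = 2.1429
2.1429 - 4 = -1.8571
ceil(-1.8571) = -1

-1


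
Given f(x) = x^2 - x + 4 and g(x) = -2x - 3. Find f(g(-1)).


g(-1) = -1
f(-1) = 1*(-1)^2 - 1*(-1) + 4 = 6

6


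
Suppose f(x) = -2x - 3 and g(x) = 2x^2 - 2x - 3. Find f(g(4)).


g(4) = 21
f(21) = -45

-45


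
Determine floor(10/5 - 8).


10/5 = 2
2 - 8 = -6
floor(-6) = -6

-6


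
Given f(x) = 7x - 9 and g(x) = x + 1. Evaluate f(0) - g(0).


f(0) = -9
g(0) = 1
Difference = -10

-10


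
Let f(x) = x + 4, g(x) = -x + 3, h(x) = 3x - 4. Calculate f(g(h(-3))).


h(-3) = -13
g(-13) = 16
f(16) = 20

20


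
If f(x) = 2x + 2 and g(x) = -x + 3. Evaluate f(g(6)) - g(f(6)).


7


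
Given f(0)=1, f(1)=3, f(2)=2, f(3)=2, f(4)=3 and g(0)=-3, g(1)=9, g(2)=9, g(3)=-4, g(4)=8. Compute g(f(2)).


f(2) = 2
g(2) = 9

9


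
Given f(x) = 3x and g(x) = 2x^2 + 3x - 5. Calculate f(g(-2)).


g(-2) = -3
f(-3) = -9

-9


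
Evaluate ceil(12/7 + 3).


12/7 = 1.7143
1.7143 + 3 = 4.7143
ceil(4.7143) = 5

5


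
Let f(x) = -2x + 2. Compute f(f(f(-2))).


f(-2) = 6
f(6) = -10
f(-10) = 22

22


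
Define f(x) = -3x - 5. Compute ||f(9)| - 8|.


24


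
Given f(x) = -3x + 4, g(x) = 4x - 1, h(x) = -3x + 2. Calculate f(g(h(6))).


h(6) = -16
g(-16) = -65
f(-65) = 199

199


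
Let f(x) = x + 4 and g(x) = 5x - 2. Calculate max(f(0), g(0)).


f(0) = 4
g(0) = -2
max = 4

4


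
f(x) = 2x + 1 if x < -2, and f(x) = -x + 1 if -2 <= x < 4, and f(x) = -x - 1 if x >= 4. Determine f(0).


0 satisfies -2 <= x < 4
f(0) = 1

1


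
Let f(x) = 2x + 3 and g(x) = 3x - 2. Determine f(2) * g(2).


f(2) = 7
g(2) = 4
Product = 28

28


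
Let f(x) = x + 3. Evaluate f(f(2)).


f(2) = 5
f(5) = 8

8


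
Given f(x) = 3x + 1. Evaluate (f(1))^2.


f(1) = 4
(4)^2 = 16

16


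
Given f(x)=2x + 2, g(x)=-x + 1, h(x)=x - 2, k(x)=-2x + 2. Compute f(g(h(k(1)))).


k(1) = 0
h(0) = -2
g(-2) = 3
f(3) = 8

8


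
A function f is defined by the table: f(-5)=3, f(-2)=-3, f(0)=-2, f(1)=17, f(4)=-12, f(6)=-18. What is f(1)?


Reading from the table at x = 1

17


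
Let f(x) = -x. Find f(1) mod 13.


f(1) = -1
-1 mod 13 = 12

12


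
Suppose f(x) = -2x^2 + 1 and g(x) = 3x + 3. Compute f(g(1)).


g(1) = 6
f(6) = (-2)*(6)^2 + 1 = -71

-71


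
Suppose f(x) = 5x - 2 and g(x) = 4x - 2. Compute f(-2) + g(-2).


-22


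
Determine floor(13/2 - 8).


13/2 = 6.5
6.5 - 8 = -1.5
floor(-1.5) = -2

-2


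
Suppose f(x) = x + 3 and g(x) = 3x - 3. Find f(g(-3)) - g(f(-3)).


f(g(-3)) = -9
g(f(-3)) = -3
Difference = -6

-6


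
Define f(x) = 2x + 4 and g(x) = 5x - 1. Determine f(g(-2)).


g(-2) = -11
f(-11) = -18

-18


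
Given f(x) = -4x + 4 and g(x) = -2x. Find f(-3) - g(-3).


f(-3) = 16
g(-3) = 6
Difference = 10

10


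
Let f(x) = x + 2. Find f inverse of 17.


Solve x + 2 = 17
x = (17 - 2) / 1 = 15

15


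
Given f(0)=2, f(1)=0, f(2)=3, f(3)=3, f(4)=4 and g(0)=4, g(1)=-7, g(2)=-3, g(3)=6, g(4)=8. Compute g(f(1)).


f(1) = 0
g(0) = 4

4


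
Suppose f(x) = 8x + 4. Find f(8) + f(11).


160


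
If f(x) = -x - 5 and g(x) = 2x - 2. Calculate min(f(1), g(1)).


f(1) = -6
g(1) = 0
min = -6

-6


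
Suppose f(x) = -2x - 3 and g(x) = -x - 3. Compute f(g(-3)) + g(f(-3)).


f(g(-3)) = -3
g(f(-3)) = -6
Sum = -9

-9


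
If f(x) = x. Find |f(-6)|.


f(-6) = -6
|-6| = 6

6


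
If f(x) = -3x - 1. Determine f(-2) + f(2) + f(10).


f(-2) = 5
f(2) = -7
f(10) = -31
Sum = -33

-33


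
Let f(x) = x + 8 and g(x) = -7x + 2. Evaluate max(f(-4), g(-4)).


30


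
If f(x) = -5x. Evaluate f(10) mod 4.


f(10) = -50
-50 mod 4 = 2

2


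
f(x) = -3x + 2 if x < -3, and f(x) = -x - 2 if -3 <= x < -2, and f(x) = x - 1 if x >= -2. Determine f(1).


1 satisfies x >= -2
f(1) = 0

0


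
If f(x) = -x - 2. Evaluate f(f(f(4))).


f(4) = -6
f(-6) = 4
f(4) = -6

-6


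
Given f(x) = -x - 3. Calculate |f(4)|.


f(4) = -7
|-7| = 7

7


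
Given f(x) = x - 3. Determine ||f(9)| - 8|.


f(9) = 6
|6| = 6
|6 - 8| = 2

2


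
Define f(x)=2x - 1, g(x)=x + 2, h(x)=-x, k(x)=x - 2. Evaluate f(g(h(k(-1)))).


k(-1) = -3
h(-3) = 3
g(3) = 5
f(5) = 9

9


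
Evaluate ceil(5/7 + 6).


5/7 = 0.7143
0.7143 + 6 = 6.7143
ceil(6.7143) = 7

7


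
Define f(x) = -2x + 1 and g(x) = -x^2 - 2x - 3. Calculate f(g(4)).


g(4) = -27
f(-27) = 55

55


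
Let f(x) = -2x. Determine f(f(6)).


f(6) = -12
f(-12) = 24

24


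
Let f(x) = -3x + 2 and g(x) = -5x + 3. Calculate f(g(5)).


68


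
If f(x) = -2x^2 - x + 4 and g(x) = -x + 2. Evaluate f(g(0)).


-6


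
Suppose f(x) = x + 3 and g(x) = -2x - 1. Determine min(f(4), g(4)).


f(4) = 7
g(4) = -9
min = -9

-9


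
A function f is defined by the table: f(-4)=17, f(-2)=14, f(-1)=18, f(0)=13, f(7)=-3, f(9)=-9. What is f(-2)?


14


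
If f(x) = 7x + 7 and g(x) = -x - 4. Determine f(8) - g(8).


f(8) = 63
g(8) = -12
Difference = 75

75


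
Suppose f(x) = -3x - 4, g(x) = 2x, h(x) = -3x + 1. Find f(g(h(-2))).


h(-2) = 7
g(7) = 14
f(14) = -46

-46


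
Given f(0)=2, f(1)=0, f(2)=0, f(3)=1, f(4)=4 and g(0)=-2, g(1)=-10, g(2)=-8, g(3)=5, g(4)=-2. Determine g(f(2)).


f(2) = 0
g(0) = -2

-2


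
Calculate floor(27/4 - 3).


27/4 = 6.75
6.75 - 3 = 3.75
floor(3.75) = 3

3


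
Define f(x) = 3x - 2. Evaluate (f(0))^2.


f(0) = -2
(-2)^2 = 4

4


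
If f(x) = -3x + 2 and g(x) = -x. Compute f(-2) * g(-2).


16


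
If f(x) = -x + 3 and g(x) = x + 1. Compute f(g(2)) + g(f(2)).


f(g(2)) = 0
g(f(2)) = 2
Sum = 2

2


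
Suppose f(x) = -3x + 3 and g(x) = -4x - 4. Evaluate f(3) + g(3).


f(3) = -6
g(3) = -16
Sum = -22

-22


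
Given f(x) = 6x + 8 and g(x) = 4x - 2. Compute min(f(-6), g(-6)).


f(-6) = -28
g(-6) = -26
min = -28

-28


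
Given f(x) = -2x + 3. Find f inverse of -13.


Solve -2x + 3 = -13
x = (-13 - 3) / (-2) = 8

8


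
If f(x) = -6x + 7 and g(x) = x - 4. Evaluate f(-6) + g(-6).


f(-6) = 43
g(-6) = -10
Sum = 33

33


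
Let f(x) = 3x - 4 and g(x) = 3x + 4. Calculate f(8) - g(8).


f(8) = 20
g(8) = 28
Difference = -8

-8


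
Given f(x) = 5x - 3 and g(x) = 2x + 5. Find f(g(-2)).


g(-2) = 1
f(1) = 2

2


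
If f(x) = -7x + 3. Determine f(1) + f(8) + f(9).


f(1) = -4
f(8) = -53
f(9) = -60
Sum = -117

-117


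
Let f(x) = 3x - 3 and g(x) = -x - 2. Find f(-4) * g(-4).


f(-4) = -15
g(-4) = 2
Product = -30

-30


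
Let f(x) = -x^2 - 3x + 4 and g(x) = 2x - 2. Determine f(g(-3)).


g(-3) = -8
f(-8) = (-1)*(-8)^2 - 3*(-8) + 4 = -36

-36


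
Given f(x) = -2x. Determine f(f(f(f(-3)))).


f(-3) = 6
f(6) = -12
f(-12) = 24
f(24) = -48

-48


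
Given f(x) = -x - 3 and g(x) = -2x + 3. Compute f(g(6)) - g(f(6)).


f(g(6)) = 6
g(f(6)) = 21
Difference = -15

-15


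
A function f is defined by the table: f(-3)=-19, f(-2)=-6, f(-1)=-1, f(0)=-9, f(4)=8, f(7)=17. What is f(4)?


8


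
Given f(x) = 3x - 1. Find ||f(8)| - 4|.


f(8) = 23
|23| = 23
|23 - 4| = 19

19


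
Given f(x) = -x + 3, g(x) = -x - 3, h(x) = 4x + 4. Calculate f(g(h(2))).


18


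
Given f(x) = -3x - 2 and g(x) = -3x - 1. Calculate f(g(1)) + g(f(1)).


f(g(1)) = 10
g(f(1)) = 14
Sum = 24

24


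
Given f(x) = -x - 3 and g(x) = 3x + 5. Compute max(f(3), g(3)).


f(3) = -6
g(3) = 14
max = 14

14


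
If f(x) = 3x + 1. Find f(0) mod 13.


f(0) = 1
1 mod 13 = 1

1


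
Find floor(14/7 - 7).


14/7 = 2
2 - 7 = -5
floor(-5) = -5

-5


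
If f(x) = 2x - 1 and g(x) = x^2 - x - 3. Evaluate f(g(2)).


g(2) = -1
f(-1) = -3

-3


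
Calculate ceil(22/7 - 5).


-1


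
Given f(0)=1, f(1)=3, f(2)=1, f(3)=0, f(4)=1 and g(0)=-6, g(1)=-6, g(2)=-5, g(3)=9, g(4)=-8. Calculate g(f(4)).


f(4) = 1
g(1) = -6

-6


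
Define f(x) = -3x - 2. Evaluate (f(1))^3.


f(1) = -5
(-5)^3 = -125

-125


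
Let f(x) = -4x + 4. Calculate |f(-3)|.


16


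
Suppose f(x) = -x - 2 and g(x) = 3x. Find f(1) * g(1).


f(1) = -3
g(1) = 3
Product = -9

-9


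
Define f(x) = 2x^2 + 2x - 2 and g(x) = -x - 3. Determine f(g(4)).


g(4) = -7
f(-7) = 2*(-7)^2 + 2*(-7) - 2 = 82

82


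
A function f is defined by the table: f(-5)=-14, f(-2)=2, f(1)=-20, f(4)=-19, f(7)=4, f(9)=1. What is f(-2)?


2


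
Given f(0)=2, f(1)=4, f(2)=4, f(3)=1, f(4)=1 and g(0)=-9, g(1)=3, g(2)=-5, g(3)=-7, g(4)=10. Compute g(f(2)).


f(2) = 4
g(4) = 10

10


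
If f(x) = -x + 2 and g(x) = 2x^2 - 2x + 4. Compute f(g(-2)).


g(-2) = 16
f(16) = -14

-14


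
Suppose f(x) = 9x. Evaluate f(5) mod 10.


5


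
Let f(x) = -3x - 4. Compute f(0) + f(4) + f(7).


f(0) = -4
f(4) = -16
f(7) = -25
Sum = -45

-45


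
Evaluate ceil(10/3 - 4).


10/3 = 3.3333
3.3333 - 4 = -0.6667
ceil(-0.6667) = 0

0


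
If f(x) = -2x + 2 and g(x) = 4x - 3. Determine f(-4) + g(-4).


-9


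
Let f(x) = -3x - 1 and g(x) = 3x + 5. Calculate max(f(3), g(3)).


14


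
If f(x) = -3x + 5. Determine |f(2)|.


f(2) = -1
|-1| = 1

1


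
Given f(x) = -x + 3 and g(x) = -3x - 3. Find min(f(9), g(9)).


f(9) = -6
g(9) = -30
min = -30

-30


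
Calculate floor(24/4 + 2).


24/4 = 6
6 + 2 = 8
floor(8) = 8

8


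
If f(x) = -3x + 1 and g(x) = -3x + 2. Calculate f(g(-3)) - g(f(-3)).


f(g(-3)) = -32
g(f(-3)) = -28
Difference = -4

-4


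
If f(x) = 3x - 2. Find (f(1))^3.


f(1) = 1
(1)^3 = 1

1


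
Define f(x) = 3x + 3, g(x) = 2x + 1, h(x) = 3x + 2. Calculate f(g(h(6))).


h(6) = 20
g(20) = 41
f(41) = 126

126


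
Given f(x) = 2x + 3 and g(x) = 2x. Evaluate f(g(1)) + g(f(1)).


17


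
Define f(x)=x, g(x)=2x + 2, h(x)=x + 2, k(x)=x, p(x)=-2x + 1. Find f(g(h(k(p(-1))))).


p(-1) = 3
k(3) = 3
h(3) = 5
g(5) = 12
f(12) = 12

12


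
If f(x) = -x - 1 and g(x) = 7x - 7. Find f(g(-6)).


g(-6) = -49
f(-49) = 48

48


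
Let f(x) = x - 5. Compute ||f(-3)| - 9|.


1


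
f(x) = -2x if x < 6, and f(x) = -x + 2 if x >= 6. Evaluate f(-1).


2


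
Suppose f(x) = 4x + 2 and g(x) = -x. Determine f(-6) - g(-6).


f(-6) = -22
g(-6) = 6
Difference = -28

-28


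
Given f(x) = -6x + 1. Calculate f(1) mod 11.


6


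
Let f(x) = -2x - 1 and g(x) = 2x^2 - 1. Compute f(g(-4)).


g(-4) = 31
f(31) = -63

-63


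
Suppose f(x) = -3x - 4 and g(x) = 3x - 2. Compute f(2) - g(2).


f(2) = -10
g(2) = 4
Difference = -14

-14


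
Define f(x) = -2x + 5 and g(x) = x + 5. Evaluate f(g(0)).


g(0) = 5
f(5) = -5

-5


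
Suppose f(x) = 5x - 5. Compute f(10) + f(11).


95


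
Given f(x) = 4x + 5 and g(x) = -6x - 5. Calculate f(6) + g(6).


f(6) = 29
g(6) = -41
Sum = -12

-12


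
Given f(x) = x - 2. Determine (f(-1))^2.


f(-1) = -3
(-3)^2 = 9

9


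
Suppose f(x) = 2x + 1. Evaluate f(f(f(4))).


39


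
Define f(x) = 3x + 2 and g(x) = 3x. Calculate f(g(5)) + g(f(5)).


98


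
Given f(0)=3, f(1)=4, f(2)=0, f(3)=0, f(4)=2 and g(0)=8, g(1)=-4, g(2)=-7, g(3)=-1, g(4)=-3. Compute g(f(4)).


f(4) = 2
g(2) = -7

-7


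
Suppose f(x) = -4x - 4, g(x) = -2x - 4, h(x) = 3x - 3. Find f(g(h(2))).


h(2) = 3
g(3) = -10
f(-10) = 36

36


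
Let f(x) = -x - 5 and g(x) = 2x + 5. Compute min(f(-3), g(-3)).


f(-3) = -2
g(-3) = -1
min = -2

-2


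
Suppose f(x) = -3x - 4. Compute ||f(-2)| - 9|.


f(-2) = 2
|2| = 2
|2 - 9| = 7

7


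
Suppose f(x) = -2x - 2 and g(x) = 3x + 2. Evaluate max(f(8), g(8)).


f(8) = -18
g(8) = 26
max = 26

26


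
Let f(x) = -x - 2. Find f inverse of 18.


Solve -x - 2 = 18
x = (18 + 2) / (-1) = -20

-20


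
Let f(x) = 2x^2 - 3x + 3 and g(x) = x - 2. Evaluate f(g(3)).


g(3) = 1
f(1) = 2*(1)^2 - 3*(1) + 3 = 2

2


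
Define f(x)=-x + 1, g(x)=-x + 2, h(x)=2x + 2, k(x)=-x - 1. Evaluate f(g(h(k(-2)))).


3


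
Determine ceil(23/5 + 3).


23/5 = 4.6
4.6 + 3 = 7.6
ceil(7.6) = 8

8


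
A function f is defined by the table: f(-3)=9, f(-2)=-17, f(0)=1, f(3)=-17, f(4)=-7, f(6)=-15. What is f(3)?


Reading from the table at x = 3

-17


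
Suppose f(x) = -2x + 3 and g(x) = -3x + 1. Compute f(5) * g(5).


f(5) = -7
g(5) = -14
Product = 98

98


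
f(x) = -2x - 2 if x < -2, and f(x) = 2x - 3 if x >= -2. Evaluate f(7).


7 satisfies x >= -2
f(7) = 11

11


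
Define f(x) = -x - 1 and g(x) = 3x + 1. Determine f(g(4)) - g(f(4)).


f(g(4)) = -14
g(f(4)) = -14
Difference = 0

0


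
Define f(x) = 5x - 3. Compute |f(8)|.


f(8) = 37
|37| = 37

37


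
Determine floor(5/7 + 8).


5/7 = 0.7143
0.7143 + 8 = 8.7143
floor(8.7143) = 8

8


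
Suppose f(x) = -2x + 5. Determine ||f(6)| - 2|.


f(6) = -7
|-7| = 7
|7 - 2| = 5

5


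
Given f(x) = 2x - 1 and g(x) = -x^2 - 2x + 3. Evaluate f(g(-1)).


g(-1) = 4
f(4) = 7

7


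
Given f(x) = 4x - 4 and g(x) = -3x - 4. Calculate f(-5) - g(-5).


f(-5) = -24
g(-5) = 11
Difference = -35

-35


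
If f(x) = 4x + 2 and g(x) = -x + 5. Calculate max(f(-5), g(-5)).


f(-5) = -18
g(-5) = 10
max = 10

10


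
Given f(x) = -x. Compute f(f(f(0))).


f(0) = 0
f(0) = 0
f(0) = 0

0


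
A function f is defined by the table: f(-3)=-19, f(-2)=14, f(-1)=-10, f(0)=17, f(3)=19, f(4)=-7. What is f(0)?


Reading from the table at x = 0

17


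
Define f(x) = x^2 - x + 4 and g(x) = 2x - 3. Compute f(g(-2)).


60


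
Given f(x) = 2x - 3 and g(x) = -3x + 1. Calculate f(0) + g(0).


f(0) = -3
g(0) = 1
Sum = -2

-2


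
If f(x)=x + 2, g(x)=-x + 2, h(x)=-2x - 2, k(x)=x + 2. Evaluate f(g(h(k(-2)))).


k(-2) = 0
h(0) = -2
g(-2) = 4
f(4) = 6

6


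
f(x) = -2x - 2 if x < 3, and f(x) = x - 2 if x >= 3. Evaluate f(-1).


0


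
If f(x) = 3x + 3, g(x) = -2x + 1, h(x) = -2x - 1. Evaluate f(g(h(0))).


12


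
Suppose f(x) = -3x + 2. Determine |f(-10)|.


f(-10) = 32
|32| = 32

32


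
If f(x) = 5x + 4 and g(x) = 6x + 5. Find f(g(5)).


g(5) = 35
f(35) = 179

179


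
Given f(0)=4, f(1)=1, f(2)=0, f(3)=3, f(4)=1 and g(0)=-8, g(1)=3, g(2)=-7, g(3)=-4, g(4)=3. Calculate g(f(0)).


3


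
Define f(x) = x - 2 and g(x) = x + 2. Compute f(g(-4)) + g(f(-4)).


f(g(-4)) = -4
g(f(-4)) = -4
Sum = -8

-8


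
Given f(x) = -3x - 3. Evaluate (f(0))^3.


f(0) = -3
(-3)^3 = -27

-27


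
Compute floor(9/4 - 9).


9/4 = 2.25
2.25 - 9 = -6.75
floor(-6.75) = -7

-7


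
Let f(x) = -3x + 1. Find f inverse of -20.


Solve -3x + 1 = -20
x = (-20 - 1) / (-3) = 7

7


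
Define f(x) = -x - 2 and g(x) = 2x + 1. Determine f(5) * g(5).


f(5) = -7
g(5) = 11
Product = -77

-77


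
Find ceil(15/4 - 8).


15/4 = 3.75
3.75 - 8 = -4.25
ceil(-4.25) = -4

-4


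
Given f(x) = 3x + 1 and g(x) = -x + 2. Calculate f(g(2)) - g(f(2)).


f(g(2)) = 1
g(f(2)) = -5
Difference = 6

6


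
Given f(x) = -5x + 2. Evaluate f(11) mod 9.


f(11) = -53
-53 mod 9 = 1

1


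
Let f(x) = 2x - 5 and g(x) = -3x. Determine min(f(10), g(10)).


f(10) = 15
g(10) = -30
min = -30

-30


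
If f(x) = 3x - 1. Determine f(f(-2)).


f(-2) = -7
f(-7) = -22

-22


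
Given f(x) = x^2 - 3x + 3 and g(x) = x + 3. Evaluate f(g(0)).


g(0) = 3
f(3) = 1*(3)^2 - 3*(3) + 3 = 3

3


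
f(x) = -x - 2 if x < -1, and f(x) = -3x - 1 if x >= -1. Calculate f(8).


-25


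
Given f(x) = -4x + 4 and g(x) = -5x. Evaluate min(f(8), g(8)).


f(8) = -28
g(8) = -40
min = -40

-40


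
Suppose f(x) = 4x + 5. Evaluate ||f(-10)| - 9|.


f(-10) = -35
|-35| = 35
|35 - 9| = 26

26


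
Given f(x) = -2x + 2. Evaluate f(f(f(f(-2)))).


f(-2) = 6
f(6) = -10
f(-10) = 22
f(22) = -42

-42


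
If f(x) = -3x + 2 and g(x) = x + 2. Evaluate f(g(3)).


g(3) = 5
f(5) = -13

-13


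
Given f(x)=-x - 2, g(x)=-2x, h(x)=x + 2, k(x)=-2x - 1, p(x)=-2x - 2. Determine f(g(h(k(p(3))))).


32


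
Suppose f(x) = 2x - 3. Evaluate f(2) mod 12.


f(2) = 1
1 mod 12 = 1

1


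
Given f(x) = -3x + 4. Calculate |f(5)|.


f(5) = -11
|-11| = 11

11


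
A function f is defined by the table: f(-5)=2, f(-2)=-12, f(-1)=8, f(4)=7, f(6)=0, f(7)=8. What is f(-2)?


Reading from the table at x = -2

-12


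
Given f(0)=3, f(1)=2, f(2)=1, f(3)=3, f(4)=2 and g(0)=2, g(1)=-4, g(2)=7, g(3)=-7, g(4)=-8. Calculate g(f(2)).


f(2) = 1
g(1) = -4

-4


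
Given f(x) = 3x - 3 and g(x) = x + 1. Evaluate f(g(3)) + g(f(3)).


f(g(3)) = 9
g(f(3)) = 7
Sum = 16

16


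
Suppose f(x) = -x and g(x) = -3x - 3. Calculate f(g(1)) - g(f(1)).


f(g(1)) = 6
g(f(1)) = 0
Difference = 6

6


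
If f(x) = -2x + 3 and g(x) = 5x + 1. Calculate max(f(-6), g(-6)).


15


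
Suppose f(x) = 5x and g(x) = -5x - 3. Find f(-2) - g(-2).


f(-2) = -10
g(-2) = 7
Difference = -17

-17


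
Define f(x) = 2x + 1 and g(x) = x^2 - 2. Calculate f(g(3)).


g(3) = 7
f(7) = 15

15


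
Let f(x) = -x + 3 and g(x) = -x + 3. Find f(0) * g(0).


9


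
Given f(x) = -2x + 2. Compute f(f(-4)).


f(-4) = 10
f(10) = -18

-18


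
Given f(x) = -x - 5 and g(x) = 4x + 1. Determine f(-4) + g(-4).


-16


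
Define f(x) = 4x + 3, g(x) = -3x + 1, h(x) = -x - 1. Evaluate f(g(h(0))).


h(0) = -1
g(-1) = 4
f(4) = 19

19


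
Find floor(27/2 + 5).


27/2 = 13.5
13.5 + 5 = 18.5
floor(18.5) = 18

18


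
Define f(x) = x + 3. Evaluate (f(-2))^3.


1


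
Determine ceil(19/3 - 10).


19/3 = 6.3333
6.3333 - 10 = -3.6667
ceil(-3.6667) = -3

-3


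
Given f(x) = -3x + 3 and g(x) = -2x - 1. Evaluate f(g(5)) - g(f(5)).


f(g(5)) = 36
g(f(5)) = 23
Difference = 13

13


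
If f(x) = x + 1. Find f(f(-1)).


1


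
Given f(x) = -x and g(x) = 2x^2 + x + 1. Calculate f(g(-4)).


g(-4) = 29
f(29) = -29

-29


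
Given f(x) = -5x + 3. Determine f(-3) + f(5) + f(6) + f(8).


f(-3) = 18
f(5) = -22
f(6) = -27
f(8) = -37
Sum = -68

-68


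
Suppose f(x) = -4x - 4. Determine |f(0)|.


f(0) = -4
|-4| = 4

4


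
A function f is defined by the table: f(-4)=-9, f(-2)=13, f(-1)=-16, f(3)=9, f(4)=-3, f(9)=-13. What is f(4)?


Reading from the table at x = 4

-3


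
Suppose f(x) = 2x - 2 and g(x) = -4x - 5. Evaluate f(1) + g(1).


f(1) = 0
g(1) = -9
Sum = -9

-9


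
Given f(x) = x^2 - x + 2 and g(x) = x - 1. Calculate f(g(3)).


g(3) = 2
f(2) = 1*(2)^2 - 1*(2) + 2 = 4

4


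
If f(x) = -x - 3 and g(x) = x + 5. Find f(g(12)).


g(12) = 17
f(17) = -20

-20


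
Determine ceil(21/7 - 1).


21/7 = 3
3 - 1 = 2
ceil(2) = 2

2


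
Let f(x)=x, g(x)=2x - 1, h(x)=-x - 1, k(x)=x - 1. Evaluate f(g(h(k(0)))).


k(0) = -1
h(-1) = 0
g(0) = -1
f(-1) = -1

-1


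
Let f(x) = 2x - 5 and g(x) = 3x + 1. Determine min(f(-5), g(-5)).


f(-5) = -15
g(-5) = -14
min = -15

-15


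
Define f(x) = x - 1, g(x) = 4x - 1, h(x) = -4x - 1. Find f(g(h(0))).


h(0) = -1
g(-1) = -5
f(-5) = -6

-6


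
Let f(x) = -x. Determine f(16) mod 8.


f(16) = -16
-16 mod 8 = 0

0


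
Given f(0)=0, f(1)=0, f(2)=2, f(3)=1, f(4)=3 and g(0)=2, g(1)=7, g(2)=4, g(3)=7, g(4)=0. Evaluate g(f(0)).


f(0) = 0
g(0) = 2

2


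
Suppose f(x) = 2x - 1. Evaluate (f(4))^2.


f(4) = 7
(7)^2 = 49

49


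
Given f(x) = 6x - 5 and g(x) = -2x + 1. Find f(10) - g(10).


f(10) = 55
g(10) = -19
Difference = 74

74


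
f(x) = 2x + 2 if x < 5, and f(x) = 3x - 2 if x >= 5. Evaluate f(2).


2 satisfies x < 5
f(2) = 6

6


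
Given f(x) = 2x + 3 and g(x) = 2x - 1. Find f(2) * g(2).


f(2) = 7
g(2) = 3
Product = 21

21


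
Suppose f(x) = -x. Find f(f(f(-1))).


f(-1) = 1
f(1) = -1
f(-1) = 1

1


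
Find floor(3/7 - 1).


-1


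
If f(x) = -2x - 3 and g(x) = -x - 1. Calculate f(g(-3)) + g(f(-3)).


f(g(-3)) = -7
g(f(-3)) = -4
Sum = -11

-11


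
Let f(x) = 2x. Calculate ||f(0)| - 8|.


f(0) = 0
|0| = 0
|0 - 8| = 8

8


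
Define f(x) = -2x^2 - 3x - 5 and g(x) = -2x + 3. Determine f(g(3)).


-14


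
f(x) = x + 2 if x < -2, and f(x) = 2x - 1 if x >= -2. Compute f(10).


10 satisfies x >= -2
f(10) = 19

19


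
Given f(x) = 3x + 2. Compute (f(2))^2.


64


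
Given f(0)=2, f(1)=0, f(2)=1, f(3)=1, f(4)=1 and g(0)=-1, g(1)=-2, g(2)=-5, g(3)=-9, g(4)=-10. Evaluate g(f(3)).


f(3) = 1
g(1) = -2

-2


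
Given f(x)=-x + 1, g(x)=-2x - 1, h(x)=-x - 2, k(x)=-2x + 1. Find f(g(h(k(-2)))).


k(-2) = 5
h(5) = -7
g(-7) = 13
f(13) = -12

-12


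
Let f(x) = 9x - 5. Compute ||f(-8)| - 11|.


f(-8) = -77
|-77| = 77
|77 - 11| = 66

66


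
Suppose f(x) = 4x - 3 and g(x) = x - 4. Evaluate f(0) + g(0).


f(0) = -3
g(0) = -4
Sum = -7

-7


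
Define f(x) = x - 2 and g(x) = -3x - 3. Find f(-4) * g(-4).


f(-4) = -6
g(-4) = 9
Product = -54

-54


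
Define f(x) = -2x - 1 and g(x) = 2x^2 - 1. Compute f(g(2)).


g(2) = 7
f(7) = -15

-15


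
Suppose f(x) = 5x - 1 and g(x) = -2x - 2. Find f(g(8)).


g(8) = -18
f(-18) = -91

-91


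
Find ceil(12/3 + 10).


14


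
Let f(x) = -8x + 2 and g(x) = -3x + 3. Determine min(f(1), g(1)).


f(1) = -6
g(1) = 0
min = -6

-6


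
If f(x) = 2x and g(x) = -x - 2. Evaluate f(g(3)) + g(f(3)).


f(g(3)) = -10
g(f(3)) = -8
Sum = -18

-18


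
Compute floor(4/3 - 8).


4/3 = 1.3333
1.3333 - 8 = -6.6667
floor(-6.6667) = -7

-7


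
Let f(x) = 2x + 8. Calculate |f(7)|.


f(7) = 22
|22| = 22

22


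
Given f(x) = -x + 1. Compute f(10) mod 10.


f(10) = -9
-9 mod 10 = 1

1


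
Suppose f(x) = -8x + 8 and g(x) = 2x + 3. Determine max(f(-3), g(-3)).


f(-3) = 32
g(-3) = -3
max = 32

32


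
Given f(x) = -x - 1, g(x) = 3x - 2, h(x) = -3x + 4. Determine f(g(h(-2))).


-29


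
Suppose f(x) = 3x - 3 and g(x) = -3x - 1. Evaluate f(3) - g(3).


f(3) = 6
g(3) = -10
Difference = 16

16


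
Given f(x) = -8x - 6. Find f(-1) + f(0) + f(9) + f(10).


f(-1) = 2
f(0) = -6
f(9) = -78
f(10) = -86
Sum = -168

-168


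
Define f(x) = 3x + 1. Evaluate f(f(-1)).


f(-1) = -2
f(-2) = -5

-5


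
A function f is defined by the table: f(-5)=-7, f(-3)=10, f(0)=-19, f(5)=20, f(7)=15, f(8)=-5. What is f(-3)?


Reading from the table at x = -3

10


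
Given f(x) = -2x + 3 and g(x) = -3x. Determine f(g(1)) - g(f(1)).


f(g(1)) = 9
g(f(1)) = -3
Difference = 12

12


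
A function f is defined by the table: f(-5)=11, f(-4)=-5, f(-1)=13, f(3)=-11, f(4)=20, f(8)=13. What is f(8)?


Reading from the table at x = 8

13


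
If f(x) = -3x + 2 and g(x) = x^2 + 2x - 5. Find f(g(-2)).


g(-2) = -5
f(-5) = 17

17


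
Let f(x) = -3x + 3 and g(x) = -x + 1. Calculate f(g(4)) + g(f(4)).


f(g(4)) = 12
g(f(4)) = 10
Sum = 22

22


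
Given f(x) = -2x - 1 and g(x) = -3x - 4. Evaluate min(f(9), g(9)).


f(9) = -19
g(9) = -31
min = -31

-31


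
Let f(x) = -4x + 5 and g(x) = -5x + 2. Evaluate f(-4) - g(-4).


f(-4) = 21
g(-4) = 22
Difference = -1

-1


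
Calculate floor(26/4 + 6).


12


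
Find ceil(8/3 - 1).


8/3 = 2.6667
2.6667 - 1 = 1.6667
ceil(1.6667) = 2

2


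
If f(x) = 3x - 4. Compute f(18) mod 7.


f(18) = 50
50 mod 7 = 1

1


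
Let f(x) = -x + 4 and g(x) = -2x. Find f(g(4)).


g(4) = -8
f(-8) = 12

12


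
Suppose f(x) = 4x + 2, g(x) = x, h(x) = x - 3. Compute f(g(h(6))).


14


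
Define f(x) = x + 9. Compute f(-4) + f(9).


23


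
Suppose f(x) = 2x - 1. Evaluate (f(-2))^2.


f(-2) = -5
(-5)^2 = 25

25


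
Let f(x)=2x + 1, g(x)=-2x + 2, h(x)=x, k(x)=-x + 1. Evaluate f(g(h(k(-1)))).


k(-1) = 2
h(2) = 2
g(2) = -2
f(-2) = -3

-3


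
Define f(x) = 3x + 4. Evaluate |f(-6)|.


f(-6) = -14
|-14| = 14

14


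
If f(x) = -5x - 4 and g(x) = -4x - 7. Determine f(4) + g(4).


f(4) = -24
g(4) = -23
Sum = -47

-47


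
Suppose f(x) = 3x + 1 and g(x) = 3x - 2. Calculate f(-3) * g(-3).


f(-3) = -8
g(-3) = -11
Product = 88

88


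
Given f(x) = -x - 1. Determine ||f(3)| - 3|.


f(3) = -4
|-4| = 4
|4 - 3| = 1

1


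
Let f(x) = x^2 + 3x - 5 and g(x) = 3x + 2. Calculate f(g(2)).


g(2) = 8
f(8) = 1*(8)^2 + 3*(8) - 5 = 83

83


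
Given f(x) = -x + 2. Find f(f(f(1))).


f(1) = 1
f(1) = 1
f(1) = 1

1


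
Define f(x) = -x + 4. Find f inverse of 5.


Solve -x + 4 = 5
x = (5 - 4) / (-1) = -1

-1


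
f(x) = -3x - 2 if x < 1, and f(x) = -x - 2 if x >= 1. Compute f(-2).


-2 satisfies x < 1
f(-2) = 4

4


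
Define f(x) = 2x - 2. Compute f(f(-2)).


f(-2) = -6
f(-6) = -14

-14


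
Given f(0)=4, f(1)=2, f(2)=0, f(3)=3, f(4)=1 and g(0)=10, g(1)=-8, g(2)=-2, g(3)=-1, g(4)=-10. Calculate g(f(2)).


f(2) = 0
g(0) = 10

10


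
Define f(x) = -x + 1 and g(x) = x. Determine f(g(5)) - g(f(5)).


0


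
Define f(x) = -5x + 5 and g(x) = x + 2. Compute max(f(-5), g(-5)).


f(-5) = 30
g(-5) = -3
max = 30

30


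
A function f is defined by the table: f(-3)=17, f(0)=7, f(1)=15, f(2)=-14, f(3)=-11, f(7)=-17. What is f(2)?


Reading from the table at x = 2

-14


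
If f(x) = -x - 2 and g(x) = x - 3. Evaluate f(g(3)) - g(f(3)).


f(g(3)) = -2
g(f(3)) = -8
Difference = 6

6


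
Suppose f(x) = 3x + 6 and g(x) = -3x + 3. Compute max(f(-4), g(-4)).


f(-4) = -6
g(-4) = 15
max = 15

15


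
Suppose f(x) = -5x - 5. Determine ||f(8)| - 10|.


f(8) = -45
|-45| = 45
|45 - 10| = 35

35


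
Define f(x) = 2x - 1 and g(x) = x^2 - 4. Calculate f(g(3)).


g(3) = 5
f(5) = 9

9


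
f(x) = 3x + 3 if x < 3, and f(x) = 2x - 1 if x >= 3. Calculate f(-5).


-5 satisfies x < 3
f(-5) = -12

-12


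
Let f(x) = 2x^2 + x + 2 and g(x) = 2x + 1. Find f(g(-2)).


g(-2) = -3
f(-3) = 2*(-3)^2 + 1*(-3) + 2 = 17

17


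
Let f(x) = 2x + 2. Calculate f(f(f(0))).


f(0) = 2
f(2) = 6
f(6) = 14

14


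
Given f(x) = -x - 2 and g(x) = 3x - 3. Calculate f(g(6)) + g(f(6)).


f(g(6)) = -17
g(f(6)) = -27
Sum = -44

-44


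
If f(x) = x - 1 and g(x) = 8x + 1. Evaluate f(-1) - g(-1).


f(-1) = -2
g(-1) = -7
Difference = 5

5


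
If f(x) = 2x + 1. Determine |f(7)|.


f(7) = 15
|15| = 15

15


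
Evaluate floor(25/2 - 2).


25/2 = 12.5
12.5 - 2 = 10.5
floor(10.5) = 10

10


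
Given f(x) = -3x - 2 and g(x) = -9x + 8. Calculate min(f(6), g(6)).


-46


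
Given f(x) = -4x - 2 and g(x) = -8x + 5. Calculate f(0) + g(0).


f(0) = -2
g(0) = 5
Sum = 3

3


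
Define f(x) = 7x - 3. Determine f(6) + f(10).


f(6) = 39
f(10) = 67
Sum = 106

106


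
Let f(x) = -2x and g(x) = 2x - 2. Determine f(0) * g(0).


f(0) = 0
g(0) = -2
Product = 0

0


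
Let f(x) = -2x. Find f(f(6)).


f(6) = -12
f(-12) = 24

24


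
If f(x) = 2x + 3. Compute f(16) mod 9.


f(16) = 35
35 mod 9 = 8

8


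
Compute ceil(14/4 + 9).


13


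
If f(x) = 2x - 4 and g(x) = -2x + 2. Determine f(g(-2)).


g(-2) = 6
f(6) = 8

8


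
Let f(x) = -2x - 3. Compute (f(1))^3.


f(1) = -5
(-5)^3 = -125

-125


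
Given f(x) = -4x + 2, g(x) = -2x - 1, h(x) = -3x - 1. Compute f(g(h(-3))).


h(-3) = 8
g(8) = -17
f(-17) = 70

70


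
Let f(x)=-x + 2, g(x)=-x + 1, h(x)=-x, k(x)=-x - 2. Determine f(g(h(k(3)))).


k(3) = -5
h(-5) = 5
g(5) = -4
f(-4) = 6

6


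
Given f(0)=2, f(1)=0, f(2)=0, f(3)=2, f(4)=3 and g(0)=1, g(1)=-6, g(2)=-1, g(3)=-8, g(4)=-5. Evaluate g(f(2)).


1


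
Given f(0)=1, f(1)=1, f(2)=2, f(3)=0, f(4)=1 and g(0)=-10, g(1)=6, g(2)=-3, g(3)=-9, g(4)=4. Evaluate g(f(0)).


f(0) = 1
g(1) = 6

6


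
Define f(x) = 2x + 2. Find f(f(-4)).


f(-4) = -6
f(-6) = -10

-10


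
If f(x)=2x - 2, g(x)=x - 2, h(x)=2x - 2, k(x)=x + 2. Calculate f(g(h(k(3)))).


10


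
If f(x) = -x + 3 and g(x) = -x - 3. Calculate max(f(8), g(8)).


f(8) = -5
g(8) = -11
max = -5

-5


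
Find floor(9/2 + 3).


9/2 = 4.5
4.5 + 3 = 7.5
floor(7.5) = 7

7


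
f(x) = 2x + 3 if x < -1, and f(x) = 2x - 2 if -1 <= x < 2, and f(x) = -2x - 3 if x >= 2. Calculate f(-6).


-6 satisfies x < -1
f(-6) = -9

-9


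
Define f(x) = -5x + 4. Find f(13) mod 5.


4


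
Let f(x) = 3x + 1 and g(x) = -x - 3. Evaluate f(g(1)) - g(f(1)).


f(g(1)) = -11
g(f(1)) = -7
Difference = -4

-4


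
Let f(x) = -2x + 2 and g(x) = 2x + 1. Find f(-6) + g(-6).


f(-6) = 14
g(-6) = -11
Sum = 3

3


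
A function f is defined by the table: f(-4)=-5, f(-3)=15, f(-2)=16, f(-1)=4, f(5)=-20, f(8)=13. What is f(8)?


Reading from the table at x = 8

13


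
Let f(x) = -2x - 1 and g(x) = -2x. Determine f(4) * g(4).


f(4) = -9
g(4) = -8
Product = 72

72


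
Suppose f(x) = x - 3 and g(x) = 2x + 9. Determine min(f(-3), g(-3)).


f(-3) = -6
g(-3) = 3
min = -6

-6


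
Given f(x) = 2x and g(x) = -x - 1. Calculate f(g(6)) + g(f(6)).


f(g(6)) = -14
g(f(6)) = -13
Sum = -27

-27


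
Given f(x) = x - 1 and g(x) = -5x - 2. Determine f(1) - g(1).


7


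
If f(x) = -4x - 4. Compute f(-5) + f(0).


f(-5) = 16
f(0) = -4
Sum = 12

12


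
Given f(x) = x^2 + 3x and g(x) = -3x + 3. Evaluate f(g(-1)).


g(-1) = 6
f(6) = 1*(6)^2 + 3*(6) = 54

54


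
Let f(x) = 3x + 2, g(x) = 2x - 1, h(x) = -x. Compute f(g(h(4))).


h(4) = -4
g(-4) = -9
f(-9) = -25

-25


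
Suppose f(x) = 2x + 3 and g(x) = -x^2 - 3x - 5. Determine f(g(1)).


g(1) = -9
f(-9) = -15

-15


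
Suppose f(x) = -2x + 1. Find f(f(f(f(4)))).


f(4) = -7
f(-7) = 15
f(15) = -29
f(-29) = 59

59


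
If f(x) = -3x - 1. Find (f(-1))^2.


f(-1) = 2
(2)^2 = 4

4


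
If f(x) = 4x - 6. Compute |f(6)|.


f(6) = 18
|18| = 18

18


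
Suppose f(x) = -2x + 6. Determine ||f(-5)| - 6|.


f(-5) = 16
|16| = 16
|16 - 6| = 10

10


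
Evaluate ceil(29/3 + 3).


13


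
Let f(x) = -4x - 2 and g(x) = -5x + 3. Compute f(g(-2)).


g(-2) = 13
f(13) = -54

-54


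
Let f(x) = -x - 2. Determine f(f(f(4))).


f(4) = -6
f(-6) = 4
f(4) = -6

-6


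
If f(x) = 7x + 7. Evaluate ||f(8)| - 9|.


f(8) = 63
|63| = 63
|63 - 9| = 54

54


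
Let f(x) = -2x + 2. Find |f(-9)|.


f(-9) = 20
|20| = 20

20


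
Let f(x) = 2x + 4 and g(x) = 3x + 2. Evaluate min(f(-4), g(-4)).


f(-4) = -4
g(-4) = -10
min = -10

-10


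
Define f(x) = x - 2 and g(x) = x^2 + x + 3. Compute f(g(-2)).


g(-2) = 5
f(5) = 3

3


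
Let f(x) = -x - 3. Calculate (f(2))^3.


-125


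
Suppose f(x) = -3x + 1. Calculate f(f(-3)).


-29


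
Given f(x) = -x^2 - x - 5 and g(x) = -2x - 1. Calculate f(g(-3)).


-35


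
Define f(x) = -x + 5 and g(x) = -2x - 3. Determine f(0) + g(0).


f(0) = 5
g(0) = -3
Sum = 2

2


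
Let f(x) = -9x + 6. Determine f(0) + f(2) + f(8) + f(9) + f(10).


f(0) = 6
f(2) = -12
f(8) = -66
f(9) = -75
f(10) = -84
Sum = -231

-231


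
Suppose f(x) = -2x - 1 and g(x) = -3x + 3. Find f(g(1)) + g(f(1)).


11


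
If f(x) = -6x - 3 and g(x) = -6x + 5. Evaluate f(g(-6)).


g(-6) = 41
f(41) = -249

-249


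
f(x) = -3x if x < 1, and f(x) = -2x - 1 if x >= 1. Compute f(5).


5 satisfies x >= 1
f(5) = -11

-11


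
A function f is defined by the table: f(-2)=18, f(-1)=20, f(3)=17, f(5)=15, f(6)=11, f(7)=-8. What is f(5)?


Reading from the table at x = 5

15


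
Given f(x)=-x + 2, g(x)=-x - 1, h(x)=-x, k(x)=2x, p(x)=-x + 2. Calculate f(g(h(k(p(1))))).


p(1) = 1
k(1) = 2
h(2) = -2
g(-2) = 1
f(1) = 1

1


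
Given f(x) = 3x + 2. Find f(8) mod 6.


f(8) = 26
26 mod 6 = 2

2


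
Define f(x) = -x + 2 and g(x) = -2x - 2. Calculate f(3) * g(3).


f(3) = -1
g(3) = -8
Product = 8

8


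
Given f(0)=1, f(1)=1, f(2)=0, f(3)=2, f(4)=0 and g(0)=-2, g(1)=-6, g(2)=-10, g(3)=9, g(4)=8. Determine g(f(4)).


f(4) = 0
g(0) = -2

-2


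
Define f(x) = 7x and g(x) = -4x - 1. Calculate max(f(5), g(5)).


35


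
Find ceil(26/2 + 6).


26/2 = 13
13 + 6 = 19
ceil(19) = 19

19


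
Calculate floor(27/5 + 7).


12


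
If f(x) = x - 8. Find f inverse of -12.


Solve x - 8 = -12
x = (-12 + 8) / 1 = -4

-4


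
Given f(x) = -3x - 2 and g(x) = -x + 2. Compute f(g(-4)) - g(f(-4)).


f(g(-4)) = -20
g(f(-4)) = -8
Difference = -12

-12


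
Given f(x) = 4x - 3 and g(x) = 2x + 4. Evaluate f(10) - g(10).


f(10) = 37
g(10) = 24
Difference = 13

13


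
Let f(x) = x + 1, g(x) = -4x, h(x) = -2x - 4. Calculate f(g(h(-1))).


9


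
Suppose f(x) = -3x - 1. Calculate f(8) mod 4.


f(8) = -25
-25 mod 4 = 3

3


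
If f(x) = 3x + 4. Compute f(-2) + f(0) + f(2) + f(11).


f(-2) = -2
f(0) = 4
f(2) = 10
f(11) = 37
Sum = 49

49


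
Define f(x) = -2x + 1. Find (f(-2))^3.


f(-2) = 5
(5)^3 = 125

125


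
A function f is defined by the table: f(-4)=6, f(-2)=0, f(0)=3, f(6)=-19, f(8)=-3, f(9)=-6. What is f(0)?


Reading from the table at x = 0

3


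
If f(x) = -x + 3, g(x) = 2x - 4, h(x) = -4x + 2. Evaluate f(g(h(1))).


h(1) = -2
g(-2) = -8
f(-8) = 11

11


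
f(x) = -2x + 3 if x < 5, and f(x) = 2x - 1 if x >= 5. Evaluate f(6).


6 satisfies x >= 5
f(6) = 11

11


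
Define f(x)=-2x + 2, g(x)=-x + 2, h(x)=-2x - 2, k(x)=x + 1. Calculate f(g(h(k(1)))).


k(1) = 2
h(2) = -6
g(-6) = 8
f(8) = -14

-14


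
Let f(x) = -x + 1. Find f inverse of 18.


Solve -x + 1 = 18
x = (18 - 1) / (-1) = -17

-17


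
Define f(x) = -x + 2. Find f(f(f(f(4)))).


f(4) = -2
f(-2) = 4
f(4) = -2
f(-2) = 4

4


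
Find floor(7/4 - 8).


7/4 = 1.75
1.75 - 8 = -6.25
floor(-6.25) = -7

-7


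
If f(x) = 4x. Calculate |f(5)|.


20


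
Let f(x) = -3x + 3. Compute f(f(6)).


48


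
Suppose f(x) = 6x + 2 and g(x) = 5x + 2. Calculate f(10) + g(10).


f(10) = 62
g(10) = 52
Sum = 114

114


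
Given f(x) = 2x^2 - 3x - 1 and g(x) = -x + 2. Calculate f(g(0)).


g(0) = 2
f(2) = 2*(2)^2 - 3*(2) - 1 = 1

1


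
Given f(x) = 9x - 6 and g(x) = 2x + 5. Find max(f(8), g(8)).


f(8) = 66
g(8) = 21
max = 66

66


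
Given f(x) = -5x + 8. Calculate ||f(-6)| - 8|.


f(-6) = 38
|38| = 38
|38 - 8| = 30

30


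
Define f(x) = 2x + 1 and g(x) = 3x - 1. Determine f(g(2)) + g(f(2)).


25


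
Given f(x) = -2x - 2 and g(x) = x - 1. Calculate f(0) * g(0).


f(0) = -2
g(0) = -1
Product = 2

2


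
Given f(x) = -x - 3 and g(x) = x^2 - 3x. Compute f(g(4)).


g(4) = 4
f(4) = -7

-7


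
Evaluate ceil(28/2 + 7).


28/2 = 14
14 + 7 = 21
ceil(21) = 21

21


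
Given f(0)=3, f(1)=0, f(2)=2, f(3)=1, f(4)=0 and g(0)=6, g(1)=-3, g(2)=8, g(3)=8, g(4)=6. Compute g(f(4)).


f(4) = 0
g(0) = 6

6


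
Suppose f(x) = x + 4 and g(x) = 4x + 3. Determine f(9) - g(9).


-26


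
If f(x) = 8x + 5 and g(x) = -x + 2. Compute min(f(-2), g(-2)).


f(-2) = -11
g(-2) = 4
min = -11

-11


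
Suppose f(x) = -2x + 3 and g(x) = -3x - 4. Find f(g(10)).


g(10) = -34
f(-34) = 71

71


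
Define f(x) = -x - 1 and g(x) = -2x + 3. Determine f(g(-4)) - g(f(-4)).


f(g(-4)) = -12
g(f(-4)) = -3
Difference = -9

-9


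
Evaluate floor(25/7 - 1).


25/7 = 3.5714
3.5714 - 1 = 2.5714
floor(2.5714) = 2

2


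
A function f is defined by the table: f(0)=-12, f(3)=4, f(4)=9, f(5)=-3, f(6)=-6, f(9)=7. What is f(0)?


Reading from the table at x = 0

-12


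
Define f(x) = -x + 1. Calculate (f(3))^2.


4


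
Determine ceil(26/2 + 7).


26/2 = 13
13 + 7 = 20
ceil(20) = 20

20


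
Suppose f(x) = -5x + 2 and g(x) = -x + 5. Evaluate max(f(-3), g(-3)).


f(-3) = 17
g(-3) = 8
max = 17

17


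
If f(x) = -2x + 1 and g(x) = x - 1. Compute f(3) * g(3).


f(3) = -5
g(3) = 2
Product = -10

-10


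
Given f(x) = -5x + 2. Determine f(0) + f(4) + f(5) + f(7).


f(0) = 2
f(4) = -18
f(5) = -23
f(7) = -33
Sum = -72

-72


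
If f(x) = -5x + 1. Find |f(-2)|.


11


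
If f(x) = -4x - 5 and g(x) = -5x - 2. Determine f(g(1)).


g(1) = -7
f(-7) = 23

23


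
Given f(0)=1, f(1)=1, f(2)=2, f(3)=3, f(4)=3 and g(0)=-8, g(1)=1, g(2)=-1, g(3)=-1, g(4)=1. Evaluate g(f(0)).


f(0) = 1
g(1) = 1

1


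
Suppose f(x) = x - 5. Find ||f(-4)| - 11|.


f(-4) = -9
|-9| = 9
|9 - 11| = 2

2


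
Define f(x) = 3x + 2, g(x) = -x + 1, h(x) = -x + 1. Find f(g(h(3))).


11


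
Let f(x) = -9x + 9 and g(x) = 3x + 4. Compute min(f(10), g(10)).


f(10) = -81
g(10) = 34
min = -81

-81


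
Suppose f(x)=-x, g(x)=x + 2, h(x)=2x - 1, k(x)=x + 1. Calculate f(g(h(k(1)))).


k(1) = 2
h(2) = 3
g(3) = 5
f(5) = -5

-5


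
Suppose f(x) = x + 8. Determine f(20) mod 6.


f(20) = 28
28 mod 6 = 4

4


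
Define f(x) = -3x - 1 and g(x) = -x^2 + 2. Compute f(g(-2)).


5


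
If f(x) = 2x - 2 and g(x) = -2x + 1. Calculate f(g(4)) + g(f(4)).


f(g(4)) = -16
g(f(4)) = -11
Sum = -27

-27


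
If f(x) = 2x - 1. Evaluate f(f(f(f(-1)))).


f(-1) = -3
f(-3) = -7
f(-7) = -15
f(-15) = -31

-31


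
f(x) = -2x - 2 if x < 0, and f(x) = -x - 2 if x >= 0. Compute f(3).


3 satisfies x >= 0
f(3) = -5

-5


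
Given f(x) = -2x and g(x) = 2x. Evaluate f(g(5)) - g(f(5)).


f(g(5)) = -20
g(f(5)) = -20
Difference = 0

0


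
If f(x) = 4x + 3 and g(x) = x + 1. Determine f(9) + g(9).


f(9) = 39
g(9) = 10
Sum = 49

49


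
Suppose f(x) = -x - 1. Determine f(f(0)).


f(0) = -1
f(-1) = 0

0


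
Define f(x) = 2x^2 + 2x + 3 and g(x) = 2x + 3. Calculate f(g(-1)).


7


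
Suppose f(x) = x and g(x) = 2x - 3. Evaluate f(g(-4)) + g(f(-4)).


f(g(-4)) = -11
g(f(-4)) = -11
Sum = -22

-22
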